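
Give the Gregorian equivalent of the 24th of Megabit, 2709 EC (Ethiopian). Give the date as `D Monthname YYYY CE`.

8 April 2717 CE

Julian Day Number of the source date = 2713521.
Converting JDN 2713521 to the Gregorian calendar gives 8 April 2717 CE.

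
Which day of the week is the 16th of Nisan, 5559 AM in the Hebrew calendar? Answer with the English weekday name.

This is JDN 2378242 (21 April 1799 Gregorian).
JDN 2378242 mod 7 = 6, and JDN 0 was a Monday, so this is a Sunday.

Sunday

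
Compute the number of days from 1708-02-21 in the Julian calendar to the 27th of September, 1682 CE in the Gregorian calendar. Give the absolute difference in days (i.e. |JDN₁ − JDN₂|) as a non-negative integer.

First date → JDN 2344956; second date → JDN 2335668.
The interval is |2344956 − 2335668| = 9288 days.

9288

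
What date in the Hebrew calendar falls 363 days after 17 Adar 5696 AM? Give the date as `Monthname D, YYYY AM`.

Adar 26, 5697 AM

Counting 363 days forward from JDN 2428239 reaches JDN 2428602, which is Adar 26, 5697 AM.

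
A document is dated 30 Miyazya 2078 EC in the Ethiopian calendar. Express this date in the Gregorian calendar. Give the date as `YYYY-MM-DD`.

Both dates share Julian Day Number 2483084; in the Gregorian calendar that is 8 May 2086 CE.

2086-05-08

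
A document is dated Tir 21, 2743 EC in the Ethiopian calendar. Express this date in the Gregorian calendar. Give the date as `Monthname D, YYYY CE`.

February 4, 2751 CE

Both dates share Julian Day Number 2725876; in the Gregorian calendar that is 4 February 2751 CE.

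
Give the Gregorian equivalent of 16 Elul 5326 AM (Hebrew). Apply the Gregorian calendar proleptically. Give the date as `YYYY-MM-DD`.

Both dates share Julian Day Number 2293282; in the Gregorian calendar that is 10 September 1566 CE.

1566-09-10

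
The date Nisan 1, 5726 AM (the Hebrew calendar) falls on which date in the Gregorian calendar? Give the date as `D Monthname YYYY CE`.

22 March 1966 CE

Both dates share Julian Day Number 2439207; in the Gregorian calendar that is 22 March 1966 CE.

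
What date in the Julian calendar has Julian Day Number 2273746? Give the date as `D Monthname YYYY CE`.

JDN 2273746 is 16 March 1513 in the proleptic Gregorian calendar.
In the Julian calendar that day is 6 March 1513 CE.

6 March 1513 CE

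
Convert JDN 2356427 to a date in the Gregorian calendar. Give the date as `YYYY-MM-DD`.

JDN 2451545 is 1 Jan 2000; 2356427 is −95118 days from there.

1739-07-30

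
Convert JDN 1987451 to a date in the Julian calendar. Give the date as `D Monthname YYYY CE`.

6 May 729 CE

JDN 1987451 is 10 May 729 in the proleptic Gregorian calendar.
In the Julian calendar that day is 6 May 729 CE.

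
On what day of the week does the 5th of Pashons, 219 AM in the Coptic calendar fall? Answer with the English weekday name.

Wednesday

This is JDN 1904898 (2 May 503 Gregorian).
1904898 ≡ 2 (mod 7); counting from Monday = 0 gives Wednesday.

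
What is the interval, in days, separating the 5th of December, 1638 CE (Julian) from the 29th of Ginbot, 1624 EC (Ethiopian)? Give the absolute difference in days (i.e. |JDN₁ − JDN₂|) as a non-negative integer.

2386

First date → JDN 2319676; second date → JDN 2317290.
The interval is |2319676 − 2317290| = 2386 days.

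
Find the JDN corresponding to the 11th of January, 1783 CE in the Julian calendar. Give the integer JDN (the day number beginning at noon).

In the Gregorian calendar the same day is 22 January 1783.
JDN 2400001 is 17 November 1858 CE (Gregorian), MJD 0; the target day is −27692 days from there, so JDN = 2372309.

2372309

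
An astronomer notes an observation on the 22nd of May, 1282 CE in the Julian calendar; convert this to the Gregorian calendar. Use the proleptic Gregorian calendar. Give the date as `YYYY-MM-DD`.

The Julian–Gregorian offset here is 7 days (Julian trailing).
22 May 1282 Julian + 7 days → 29 May 1282 Gregorian.

1282-05-29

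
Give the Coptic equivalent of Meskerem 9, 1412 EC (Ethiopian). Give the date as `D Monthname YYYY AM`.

The source date corresponds to 16 September 1419 in the proleptic Gregorian calendar (JDN 2239597).
That day falls on 9 Thout 1136 AM in the Coptic calendar.

9 Thout 1136 AM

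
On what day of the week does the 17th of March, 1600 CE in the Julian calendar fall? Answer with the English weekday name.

In the Gregorian calendar this is 27 March 1600 (JDN 2305534).
2305534 ≡ 0 (mod 7); counting from Monday = 0 gives Monday.

Monday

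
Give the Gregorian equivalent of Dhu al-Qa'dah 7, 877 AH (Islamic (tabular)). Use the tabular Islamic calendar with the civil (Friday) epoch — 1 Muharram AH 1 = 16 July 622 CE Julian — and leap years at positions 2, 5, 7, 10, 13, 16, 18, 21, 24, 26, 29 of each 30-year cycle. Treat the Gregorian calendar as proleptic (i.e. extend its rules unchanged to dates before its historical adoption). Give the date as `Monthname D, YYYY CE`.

Both dates share Julian Day Number 2259166; in the Gregorian calendar that is 14 April 1473 CE.

April 14, 1473 CE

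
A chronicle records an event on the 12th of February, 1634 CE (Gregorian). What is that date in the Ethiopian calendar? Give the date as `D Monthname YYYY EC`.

8 Yekatit 1626 EC

Julian Day Number of the source date = 2317909.
Converting JDN 2317909 to the Ethiopian calendar gives 8 Yekatit 1626 EC.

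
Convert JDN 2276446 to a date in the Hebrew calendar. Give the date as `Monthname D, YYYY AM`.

The proleptic Gregorian equivalent of JDN 2276446 is 6 August 1520.
In the Hebrew calendar that day is Av 12, 5280 AM.

Av 12, 5280 AM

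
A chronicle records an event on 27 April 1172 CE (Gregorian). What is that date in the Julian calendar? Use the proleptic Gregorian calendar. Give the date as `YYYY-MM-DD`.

1172-04-20

The Julian–Gregorian offset here is 7 days (Julian trailing).
27 April 1172 Gregorian − 7 days → 20 April 1172 Julian.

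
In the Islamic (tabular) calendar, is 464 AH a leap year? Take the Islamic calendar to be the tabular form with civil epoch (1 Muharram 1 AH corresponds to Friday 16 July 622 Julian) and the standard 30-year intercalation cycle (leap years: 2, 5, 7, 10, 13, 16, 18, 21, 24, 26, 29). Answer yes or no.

Year 464 AH is year 14 of its 30-year cycle; leap positions are 2, 5, 7, 10, 13, 16, 18, 21, 24, 26, 29, so it is a common year (354 days).

no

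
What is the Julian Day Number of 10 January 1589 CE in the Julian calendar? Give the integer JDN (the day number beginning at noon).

2301450

In the Gregorian calendar the same day is 20 January 1589.
JDN 2451545 is 1 January 2000 CE (Gregorian); the target day is −150095 days from there, so JDN = 2301450.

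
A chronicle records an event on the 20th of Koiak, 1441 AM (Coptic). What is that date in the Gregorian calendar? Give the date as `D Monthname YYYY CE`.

Both dates share Julian Day Number 2351099; in the Gregorian calendar that is 27 December 1724 CE.

27 December 1724 CE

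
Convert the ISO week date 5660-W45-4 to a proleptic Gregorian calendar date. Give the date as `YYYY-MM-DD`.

ISO week 1 of 5660 is the week containing the first Thursday of 5660.
Week 45, day 4 (Thursday) lands on 5660-11-04.

5660-11-04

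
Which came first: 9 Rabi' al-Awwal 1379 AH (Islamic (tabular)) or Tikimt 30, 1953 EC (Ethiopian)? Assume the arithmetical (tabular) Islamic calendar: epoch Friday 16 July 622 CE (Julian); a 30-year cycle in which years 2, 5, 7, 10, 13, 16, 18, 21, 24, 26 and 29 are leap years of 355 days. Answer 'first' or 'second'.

first

Converting both to JDN: 2436824 vs 2437248; the smaller is the first.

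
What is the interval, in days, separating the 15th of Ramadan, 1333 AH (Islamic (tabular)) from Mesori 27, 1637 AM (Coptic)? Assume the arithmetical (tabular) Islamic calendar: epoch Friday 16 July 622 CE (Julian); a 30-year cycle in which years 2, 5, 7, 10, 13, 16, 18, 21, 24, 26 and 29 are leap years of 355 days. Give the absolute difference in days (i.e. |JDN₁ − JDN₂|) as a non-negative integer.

JDN of the first date = 2420706.
JDN of the second date = 2422935.
|2422935 − 2420706| = 2229.

2229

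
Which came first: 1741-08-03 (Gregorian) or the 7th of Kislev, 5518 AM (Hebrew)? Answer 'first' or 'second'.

The two dates have Julian Day Numbers 2357162 and 2363114 respectively.
Since 2357162 < 2363114, the first date comes first.

first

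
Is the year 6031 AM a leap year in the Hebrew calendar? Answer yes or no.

Hebrew year 6031 is year 8 of its 19-year Metonic cycle; leap years are at positions 3, 6, 8, 11, 14, 17, 19, so it is a leap year (13 months).

yes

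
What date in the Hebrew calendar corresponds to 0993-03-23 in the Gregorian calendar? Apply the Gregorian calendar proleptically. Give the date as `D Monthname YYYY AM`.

22 Adar II 4753 AM

Julian Day Number of the source date = 2083828.
Converting JDN 2083828 to the Hebrew calendar gives 22 Adar II 4753 AM.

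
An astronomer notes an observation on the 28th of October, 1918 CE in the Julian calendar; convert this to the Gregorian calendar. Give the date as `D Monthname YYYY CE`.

At this point the Julian calendar is 13 days behind the Gregorian.
28 October 1918 Julian + 13 days → 10 November 1918 Gregorian.

10 November 1918 CE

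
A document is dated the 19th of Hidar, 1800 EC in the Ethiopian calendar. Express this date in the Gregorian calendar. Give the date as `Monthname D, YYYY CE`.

November 28, 1807 CE

Both dates share Julian Day Number 2381384; in the Gregorian calendar that is 28 November 1807 CE.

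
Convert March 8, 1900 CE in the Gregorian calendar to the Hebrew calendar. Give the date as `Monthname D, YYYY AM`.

Adar II 7, 5660 AM

Julian Day Number of the source date = 2415087.
Converting JDN 2415087 to the Hebrew calendar gives 7 Adar II 5660 AM.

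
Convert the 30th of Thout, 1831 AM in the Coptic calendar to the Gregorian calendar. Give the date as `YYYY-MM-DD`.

Julian Day Number of the source date = 2493466.
Converting JDN 2493466 to the Gregorian calendar gives 11 October 2114 CE.

2114-10-11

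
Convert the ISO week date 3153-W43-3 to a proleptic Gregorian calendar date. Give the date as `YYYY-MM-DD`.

3153-10-21

ISO week 1 of 3153 is the week containing the first Thursday of 3153.
Week 43, day 3 (Wednesday) lands on 3153-10-21.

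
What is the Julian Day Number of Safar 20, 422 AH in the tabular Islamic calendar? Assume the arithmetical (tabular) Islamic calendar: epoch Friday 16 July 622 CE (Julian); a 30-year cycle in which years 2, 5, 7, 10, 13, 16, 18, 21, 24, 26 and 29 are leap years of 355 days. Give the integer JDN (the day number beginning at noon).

2097677

Equivalently 22 February 1031 (proleptic Gregorian).
JDN 2400001 is 17 November 1858 CE (Gregorian), MJD 0; the target day is −302324 days from there, so JDN = 2097677.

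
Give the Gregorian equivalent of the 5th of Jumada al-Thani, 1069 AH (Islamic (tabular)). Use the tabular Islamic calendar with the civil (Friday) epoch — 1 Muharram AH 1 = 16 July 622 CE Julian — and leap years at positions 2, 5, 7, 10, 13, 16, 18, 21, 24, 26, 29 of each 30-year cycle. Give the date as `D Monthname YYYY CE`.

Both dates share Julian Day Number 2327056; in the Gregorian calendar that is 28 February 1659 CE.

28 February 1659 CE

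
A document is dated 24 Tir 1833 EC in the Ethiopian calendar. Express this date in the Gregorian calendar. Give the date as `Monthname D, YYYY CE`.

Both dates share Julian Day Number 2393502; in the Gregorian calendar that is 31 January 1841 CE.

January 31, 1841 CE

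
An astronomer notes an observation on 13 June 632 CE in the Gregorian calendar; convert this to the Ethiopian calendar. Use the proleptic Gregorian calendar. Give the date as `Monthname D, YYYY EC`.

Sene 16, 624 EC

Julian Day Number of the source date = 1952057.
Converting JDN 1952057 to the Ethiopian calendar gives 16 Sene 624 EC.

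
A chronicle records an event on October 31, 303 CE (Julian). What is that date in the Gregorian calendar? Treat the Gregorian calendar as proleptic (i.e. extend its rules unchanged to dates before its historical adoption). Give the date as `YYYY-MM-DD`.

The Julian–Gregorian offset here is 1 day (Julian trailing).
31 October 303 Julian + 1 day → 1 November 303 Gregorian.

0303-11-01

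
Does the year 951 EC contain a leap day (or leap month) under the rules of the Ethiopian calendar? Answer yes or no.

yes

951 mod 4 = 3; in the Ethiopian calendar a year is leap when year mod 4 = 3, so it is a leap year.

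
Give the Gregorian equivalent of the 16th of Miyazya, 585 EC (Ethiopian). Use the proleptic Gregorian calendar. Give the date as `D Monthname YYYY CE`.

13 April 593 CE

Julian Day Number of the source date = 1937752.
Converting JDN 1937752 to the Gregorian calendar gives 13 April 593 CE.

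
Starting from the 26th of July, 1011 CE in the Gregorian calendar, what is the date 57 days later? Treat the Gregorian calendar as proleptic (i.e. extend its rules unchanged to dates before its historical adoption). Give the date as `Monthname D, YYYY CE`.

JDN of the 26th of July, 1011 CE = 2090526.
2090526 + 57 = 2090583.
JDN 2090583 in the Gregorian calendar is September 21, 1011 CE.

September 21, 1011 CE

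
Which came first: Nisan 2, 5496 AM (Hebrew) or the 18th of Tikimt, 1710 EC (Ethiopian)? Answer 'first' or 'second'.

The two dates have Julian Day Numbers 2355194 and 2348480 respectively.
Since 2348480 < 2355194, the second date comes first.

second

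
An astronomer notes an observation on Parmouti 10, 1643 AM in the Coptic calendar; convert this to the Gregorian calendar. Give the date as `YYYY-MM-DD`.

Both dates share Julian Day Number 2424989; in the Gregorian calendar that is 18 April 1927 CE.

1927-04-18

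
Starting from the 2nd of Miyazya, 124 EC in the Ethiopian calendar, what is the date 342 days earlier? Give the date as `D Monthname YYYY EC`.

Counting 342 days back from JDN 1769358 reaches JDN 1769016, which is 26 Miyazya 123 EC.

26 Miyazya 123 EC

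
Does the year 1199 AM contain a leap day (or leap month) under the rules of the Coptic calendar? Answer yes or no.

1199 mod 4 = 3; in the Coptic calendar a year is leap when year mod 4 = 3, so it is a leap year.

yes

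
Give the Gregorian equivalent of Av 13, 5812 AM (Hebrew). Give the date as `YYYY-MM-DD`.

2052-08-08

Both dates share Julian Day Number 2470758; in the Gregorian calendar that is 8 August 2052 CE.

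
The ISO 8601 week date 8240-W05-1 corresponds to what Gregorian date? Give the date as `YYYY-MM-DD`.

8240-01-27

ISO week 1 of 8240 is the week containing the first Thursday of 8240.
Week 5, day 1 (Monday) lands on 8240-01-27.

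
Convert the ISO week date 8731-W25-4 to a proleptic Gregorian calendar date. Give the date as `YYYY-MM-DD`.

8731-06-18

ISO week 1 of 8731 is the week containing the first Thursday of 8731.
Week 25, day 4 (Thursday) lands on 8731-06-18.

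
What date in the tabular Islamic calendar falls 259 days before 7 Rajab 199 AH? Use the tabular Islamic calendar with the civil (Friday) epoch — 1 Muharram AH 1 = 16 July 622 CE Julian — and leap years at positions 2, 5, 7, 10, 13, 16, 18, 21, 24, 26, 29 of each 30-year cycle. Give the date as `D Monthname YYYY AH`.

Counting 259 days back from JDN 2018788 reaches JDN 2018529, which is 14 Shawwal 198 AH.

14 Shawwal 198 AH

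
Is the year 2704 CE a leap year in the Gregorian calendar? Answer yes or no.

2704 is divisible by 4 and not by 100, so it is a leap year.

yes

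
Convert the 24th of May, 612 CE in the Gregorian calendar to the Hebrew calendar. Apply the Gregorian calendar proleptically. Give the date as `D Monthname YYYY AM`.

Both dates share Julian Day Number 1944732; in the Hebrew calendar that is 15 Sivan 4372 AM.

15 Sivan 4372 AM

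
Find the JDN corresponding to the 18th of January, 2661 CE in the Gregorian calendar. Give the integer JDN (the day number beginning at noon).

2692988

JDN 2451545 is 1 January 2000 CE (Gregorian); the target day is +241443 days from there, so JDN = 2692988.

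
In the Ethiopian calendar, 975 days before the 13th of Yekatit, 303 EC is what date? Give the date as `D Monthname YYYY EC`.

JDN of the 13th of Yekatit, 303 EC = 1834688.
1834688 − 975 = 1833713.
JDN 1833713 in the Ethiopian calendar is 13 Sene 300 EC.

13 Sene 300 EC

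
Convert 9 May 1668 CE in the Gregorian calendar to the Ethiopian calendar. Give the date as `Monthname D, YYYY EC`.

Ginbot 4, 1660 EC

Both dates share Julian Day Number 2330414; in the Ethiopian calendar that is 4 Ginbot 1660 EC.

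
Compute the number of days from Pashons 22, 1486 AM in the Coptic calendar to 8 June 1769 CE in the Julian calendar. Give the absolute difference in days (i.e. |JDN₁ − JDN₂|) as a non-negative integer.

343

JDN of the first date = 2367687.
JDN of the second date = 2367344.
|2367344 − 2367687| = 343.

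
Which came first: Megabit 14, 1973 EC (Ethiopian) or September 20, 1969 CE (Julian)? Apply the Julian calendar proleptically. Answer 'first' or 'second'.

First date → JDN 2444687; second date → JDN 2440498.
JDN 2440498 < JDN 2444687, so the second date is earlier.

second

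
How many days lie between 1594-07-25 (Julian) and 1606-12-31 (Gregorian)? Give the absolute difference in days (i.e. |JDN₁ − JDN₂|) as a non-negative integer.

First date → JDN 2303472; second date → JDN 2308004.
The interval is |2303472 − 2308004| = 4532 days.

4532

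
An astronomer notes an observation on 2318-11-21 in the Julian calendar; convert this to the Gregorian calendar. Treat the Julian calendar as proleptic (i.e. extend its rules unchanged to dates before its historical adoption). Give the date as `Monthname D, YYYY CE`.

At this point the Julian calendar is 16 days behind the Gregorian.
21 November 2318 Julian + 16 days → 7 December 2318 Gregorian.

December 7, 2318 CE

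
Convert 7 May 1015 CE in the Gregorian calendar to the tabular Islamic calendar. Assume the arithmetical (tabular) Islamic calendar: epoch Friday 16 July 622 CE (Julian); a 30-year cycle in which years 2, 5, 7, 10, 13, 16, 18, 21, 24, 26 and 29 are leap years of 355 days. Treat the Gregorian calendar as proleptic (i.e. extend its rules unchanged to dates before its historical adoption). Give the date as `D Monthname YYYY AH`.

9 Dhu al-Qa'dah 405 AH

Both dates share Julian Day Number 2091907; in the tabular Islamic calendar that is 9 Dhu al-Qa'dah 405 AH.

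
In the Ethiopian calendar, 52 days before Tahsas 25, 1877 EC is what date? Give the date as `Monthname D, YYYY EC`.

Counting 52 days back from JDN 2409544 reaches JDN 2409492, which is Hidar 3, 1877 EC.

Hidar 3, 1877 EC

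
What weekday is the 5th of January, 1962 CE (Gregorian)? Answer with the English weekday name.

2437670 ≡ 4 (mod 7); counting from Monday = 0 gives Friday.

Friday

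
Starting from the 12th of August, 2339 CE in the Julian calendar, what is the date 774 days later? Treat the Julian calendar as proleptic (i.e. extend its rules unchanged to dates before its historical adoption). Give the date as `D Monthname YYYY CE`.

JDN of the 12th of August, 2339 CE = 2575601.
2575601 + 774 = 2576375.
JDN 2576375 in the Julian calendar is 24 September 2341 CE.

24 September 2341 CE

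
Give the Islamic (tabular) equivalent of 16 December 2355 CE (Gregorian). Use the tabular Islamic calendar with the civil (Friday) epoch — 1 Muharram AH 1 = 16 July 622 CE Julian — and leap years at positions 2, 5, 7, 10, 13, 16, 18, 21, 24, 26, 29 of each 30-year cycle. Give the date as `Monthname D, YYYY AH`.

Julian Day Number of the source date = 2581555.
Converting JDN 2581555 to the tabular Islamic calendar gives 10 Sha'ban 1787 AH.

Sha'ban 10, 1787 AH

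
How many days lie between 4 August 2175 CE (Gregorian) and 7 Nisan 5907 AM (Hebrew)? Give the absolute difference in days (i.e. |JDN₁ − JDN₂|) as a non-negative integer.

First date → JDN 2515678; second date → JDN 2505332.
The interval is |2515678 − 2505332| = 10346 days.

10346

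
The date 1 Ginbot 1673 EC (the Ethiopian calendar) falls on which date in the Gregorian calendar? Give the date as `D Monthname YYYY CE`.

6 May 1681 CE

Both dates share Julian Day Number 2335159; in the Gregorian calendar that is 6 May 1681 CE.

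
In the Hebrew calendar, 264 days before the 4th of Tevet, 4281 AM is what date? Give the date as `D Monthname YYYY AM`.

7 Nisan 4280 AM

The starting date is JDN 1911322; 1911322 − 264 = 1911058.
JDN 1911058 corresponds to 7 Nisan 4280 AM.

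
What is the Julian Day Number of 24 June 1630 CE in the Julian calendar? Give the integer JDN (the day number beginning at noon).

In the Gregorian calendar the same day is 4 July 1630.
JDN 2451545 is 1 January 2000 CE (Gregorian); the target day is −134955 days from there, so JDN = 2316590.

2316590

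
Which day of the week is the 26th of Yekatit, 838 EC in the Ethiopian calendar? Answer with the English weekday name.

Equivalently 24 February 846 Gregorian, JDN 2030110.
JDN 2030110 mod 7 = 5, and JDN 0 was a Monday, so this is a Saturday.

Saturday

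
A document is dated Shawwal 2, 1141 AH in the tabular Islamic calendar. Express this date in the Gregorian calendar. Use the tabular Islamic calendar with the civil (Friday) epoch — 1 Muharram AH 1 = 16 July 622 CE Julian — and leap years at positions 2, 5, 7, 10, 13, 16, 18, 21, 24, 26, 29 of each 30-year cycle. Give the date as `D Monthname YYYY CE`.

Both dates share Julian Day Number 2352685; in the Gregorian calendar that is 1 May 1729 CE.

1 May 1729 CE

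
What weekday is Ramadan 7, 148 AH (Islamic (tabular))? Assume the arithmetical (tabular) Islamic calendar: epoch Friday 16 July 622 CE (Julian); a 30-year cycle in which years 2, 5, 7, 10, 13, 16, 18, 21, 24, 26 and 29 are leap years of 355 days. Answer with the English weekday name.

Sunday

In the proleptic Gregorian calendar this is 31 October 765 (JDN 2000774).
Since JDN mod 7 = 6 (0 = Monday), the day is Sunday.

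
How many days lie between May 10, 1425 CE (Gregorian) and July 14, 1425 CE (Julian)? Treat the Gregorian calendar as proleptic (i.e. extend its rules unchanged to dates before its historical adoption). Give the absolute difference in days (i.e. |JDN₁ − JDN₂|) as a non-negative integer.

JDN of the first date = 2241660.
JDN of the second date = 2241734.
|2241734 − 2241660| = 74.

74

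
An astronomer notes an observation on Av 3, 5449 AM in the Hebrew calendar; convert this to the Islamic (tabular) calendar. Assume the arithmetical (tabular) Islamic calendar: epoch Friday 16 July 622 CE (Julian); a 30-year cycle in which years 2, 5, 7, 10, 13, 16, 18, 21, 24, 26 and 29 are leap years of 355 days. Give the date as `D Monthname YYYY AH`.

Both dates share Julian Day Number 2338156; in the tabular Islamic calendar that is 2 Shawwal 1100 AH.

2 Shawwal 1100 AH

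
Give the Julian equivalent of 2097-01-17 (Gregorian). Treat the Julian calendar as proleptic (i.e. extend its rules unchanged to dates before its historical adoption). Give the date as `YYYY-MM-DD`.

2097-01-04

At this point the Julian calendar is 13 days behind the Gregorian.
17 January 2097 Gregorian − 13 days → 4 January 2097 Julian.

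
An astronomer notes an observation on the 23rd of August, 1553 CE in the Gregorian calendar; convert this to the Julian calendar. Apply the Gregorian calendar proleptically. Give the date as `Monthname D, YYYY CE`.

At this point the Julian calendar is 10 days behind the Gregorian.
23 August 1553 Gregorian − 10 days → 13 August 1553 Julian.

August 13, 1553 CE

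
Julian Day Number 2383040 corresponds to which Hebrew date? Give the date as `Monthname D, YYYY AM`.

JDN 2383040 is 10 June 1812 in the Gregorian calendar.
In the Hebrew calendar that day is Sivan 30, 5572 AM.

Sivan 30, 5572 AM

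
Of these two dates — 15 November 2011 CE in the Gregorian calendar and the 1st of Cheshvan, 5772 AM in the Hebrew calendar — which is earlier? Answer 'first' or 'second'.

The two dates have Julian Day Numbers 2455881 and 2455864 respectively.
Since 2455864 < 2455881, the second date comes first.

second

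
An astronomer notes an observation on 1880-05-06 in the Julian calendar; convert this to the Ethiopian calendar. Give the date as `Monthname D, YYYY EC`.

The source date corresponds to 18 May 1880 in the Gregorian calendar (JDN 2407854).
That day falls on 11 Ginbot 1872 EC in the Ethiopian calendar.

Ginbot 11, 1872 EC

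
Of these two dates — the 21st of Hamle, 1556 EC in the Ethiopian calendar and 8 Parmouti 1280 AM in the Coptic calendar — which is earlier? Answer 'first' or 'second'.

second

Converting both to JDN: 2292505 vs 2292402; the smaller is the second.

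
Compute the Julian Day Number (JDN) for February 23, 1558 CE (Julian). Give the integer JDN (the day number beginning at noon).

In the proleptic Gregorian calendar the same day is 5 March 1558.
JDN 2299161 is 15 October 1582 CE (Gregorian); the target day is −8990 days from there, so JDN = 2290171.

2290171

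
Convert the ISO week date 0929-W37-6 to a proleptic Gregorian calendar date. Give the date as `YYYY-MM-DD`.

ISO week 1 of 929 is the week containing the first Thursday of 929.
Week 37, day 6 (Saturday) lands on 0929-09-17.

0929-09-17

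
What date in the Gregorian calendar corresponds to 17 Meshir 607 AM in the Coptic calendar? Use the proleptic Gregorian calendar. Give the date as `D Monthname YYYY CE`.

Both dates share Julian Day Number 2046537; in the Gregorian calendar that is 15 February 891 CE.

15 February 891 CE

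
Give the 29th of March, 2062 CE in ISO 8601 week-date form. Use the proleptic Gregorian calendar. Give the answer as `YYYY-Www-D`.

The weekday is Wednesday (ISO weekday 3).
That Wednesday belongs to ISO week 13 of ISO year 2062.

2062-W13-3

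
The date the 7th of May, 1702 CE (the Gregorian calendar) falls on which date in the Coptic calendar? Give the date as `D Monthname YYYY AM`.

1 Pashons 1418 AM

Julian Day Number of the source date = 2342829.
Converting JDN 2342829 to the Coptic calendar gives 1 Pashons 1418 AM.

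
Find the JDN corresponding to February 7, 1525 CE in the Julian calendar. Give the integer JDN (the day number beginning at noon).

Equivalently 17 February 1525 (proleptic Gregorian).
JDN 2299161 is 15 October 1582 CE (Gregorian); the target day is −21059 days from there, so JDN = 2278102.

2278102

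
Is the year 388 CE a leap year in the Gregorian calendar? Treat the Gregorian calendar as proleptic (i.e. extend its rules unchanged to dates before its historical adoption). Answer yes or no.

yes

388 is divisible by 4 and not by 100, so it is a leap year.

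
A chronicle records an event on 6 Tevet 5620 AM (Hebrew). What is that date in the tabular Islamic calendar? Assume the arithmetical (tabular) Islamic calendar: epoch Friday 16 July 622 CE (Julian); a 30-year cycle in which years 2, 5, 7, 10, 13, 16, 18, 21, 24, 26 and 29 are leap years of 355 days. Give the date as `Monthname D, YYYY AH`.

Jumada al-Thani 7, 1276 AH

Both dates share Julian Day Number 2400411; in the tabular Islamic calendar that is 7 Jumada al-Thani 1276 AH.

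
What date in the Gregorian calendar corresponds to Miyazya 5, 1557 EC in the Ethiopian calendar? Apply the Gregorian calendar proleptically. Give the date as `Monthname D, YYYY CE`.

April 10, 1565 CE

Julian Day Number of the source date = 2292764.
Converting JDN 2292764 to the Gregorian calendar gives 10 April 1565 CE.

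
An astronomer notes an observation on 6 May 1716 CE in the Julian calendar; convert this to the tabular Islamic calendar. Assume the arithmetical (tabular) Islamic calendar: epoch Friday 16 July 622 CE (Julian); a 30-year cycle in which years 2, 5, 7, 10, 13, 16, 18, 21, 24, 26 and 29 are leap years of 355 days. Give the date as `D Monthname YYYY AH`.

Julian Day Number of the source date = 2347953.
Converting JDN 2347953 to the tabular Islamic calendar gives 25 Jumada al-Awwal 1128 AH.

25 Jumada al-Awwal 1128 AH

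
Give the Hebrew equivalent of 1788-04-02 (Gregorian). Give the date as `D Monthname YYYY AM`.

24 Adar II 5548 AM

Both dates share Julian Day Number 2374206; in the Hebrew calendar that is 24 Adar II 5548 AM.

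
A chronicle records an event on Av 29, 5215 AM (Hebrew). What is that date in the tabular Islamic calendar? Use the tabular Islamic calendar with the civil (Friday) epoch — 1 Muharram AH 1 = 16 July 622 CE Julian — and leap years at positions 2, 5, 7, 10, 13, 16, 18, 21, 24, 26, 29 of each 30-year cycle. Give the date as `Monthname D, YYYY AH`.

The source date corresponds to 22 August 1455 in the proleptic Gregorian calendar (JDN 2252721).
That day falls on 28 Sha'ban 859 AH in the tabular Islamic calendar.

Sha'ban 28, 859 AH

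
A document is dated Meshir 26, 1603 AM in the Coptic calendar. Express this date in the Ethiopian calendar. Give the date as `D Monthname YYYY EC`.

The source date corresponds to 4 March 1887 in the Gregorian calendar (JDN 2410335).
That day falls on 26 Yekatit 1879 EC in the Ethiopian calendar.

26 Yekatit 1879 EC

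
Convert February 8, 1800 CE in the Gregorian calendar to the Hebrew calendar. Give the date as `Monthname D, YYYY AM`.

Both dates share Julian Day Number 2378535; in the Hebrew calendar that is 13 Shevat 5560 AM.

Shevat 13, 5560 AM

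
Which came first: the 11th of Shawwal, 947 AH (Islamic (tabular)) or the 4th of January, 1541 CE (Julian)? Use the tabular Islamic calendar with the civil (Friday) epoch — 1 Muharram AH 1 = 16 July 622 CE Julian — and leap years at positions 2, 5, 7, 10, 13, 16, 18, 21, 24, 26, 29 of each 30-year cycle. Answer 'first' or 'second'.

second

Converting both to JDN: 2283947 vs 2283912; the smaller is the second.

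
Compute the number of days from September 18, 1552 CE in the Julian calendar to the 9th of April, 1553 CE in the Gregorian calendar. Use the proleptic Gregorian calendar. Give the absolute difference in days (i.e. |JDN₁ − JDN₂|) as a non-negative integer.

First date → JDN 2288187; second date → JDN 2288380.
The interval is |2288187 − 2288380| = 193 days.

193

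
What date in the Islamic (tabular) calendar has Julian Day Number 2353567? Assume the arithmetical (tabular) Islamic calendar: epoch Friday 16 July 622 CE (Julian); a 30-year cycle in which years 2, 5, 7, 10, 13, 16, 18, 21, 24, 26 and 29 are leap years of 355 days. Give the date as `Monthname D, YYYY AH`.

JDN 2353567 is 30 September 1731 in the Gregorian calendar.
In the tabular Islamic calendar that day is Rabi' al-Awwal 28, 1144 AH.

Rabi' al-Awwal 28, 1144 AH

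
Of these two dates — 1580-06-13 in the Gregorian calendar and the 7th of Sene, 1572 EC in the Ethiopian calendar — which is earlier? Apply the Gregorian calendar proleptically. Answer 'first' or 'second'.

First date → JDN 2298307; second date → JDN 2298305.
JDN 2298305 < JDN 2298307, so the second date is earlier.

second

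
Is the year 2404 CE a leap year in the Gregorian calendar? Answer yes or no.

2404 is divisible by 4 and not by 100, so it is a leap year.

yes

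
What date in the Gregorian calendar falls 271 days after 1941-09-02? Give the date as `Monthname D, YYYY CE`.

May 31, 1942 CE

Counting 271 days forward from JDN 2430240 reaches JDN 2430511, which is May 31, 1942 CE.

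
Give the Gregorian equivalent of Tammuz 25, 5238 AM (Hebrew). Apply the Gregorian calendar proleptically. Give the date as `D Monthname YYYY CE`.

5 July 1478 CE

Julian Day Number of the source date = 2261074.
Converting JDN 2261074 to the Gregorian calendar gives 5 July 1478 CE.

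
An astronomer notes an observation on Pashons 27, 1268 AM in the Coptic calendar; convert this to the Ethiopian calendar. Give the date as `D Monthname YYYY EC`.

27 Ginbot 1544 EC

Both dates share Julian Day Number 2288068; in the Ethiopian calendar that is 27 Ginbot 1544 EC.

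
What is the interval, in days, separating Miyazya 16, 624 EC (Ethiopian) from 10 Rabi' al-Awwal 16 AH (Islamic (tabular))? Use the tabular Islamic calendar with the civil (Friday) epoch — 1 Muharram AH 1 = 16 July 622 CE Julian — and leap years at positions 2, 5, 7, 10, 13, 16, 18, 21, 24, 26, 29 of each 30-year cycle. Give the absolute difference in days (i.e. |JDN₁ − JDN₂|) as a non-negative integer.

JDN of the first date = 1951997.
JDN of the second date = 1953823.
|1953823 − 1951997| = 1826.

1826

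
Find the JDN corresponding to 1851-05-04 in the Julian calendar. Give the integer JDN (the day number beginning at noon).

2397259

In the Gregorian calendar the same day is 16 May 1851.
JDN 2400001 is 17 November 1858 CE (Gregorian), MJD 0; the target day is −2742 days from there, so JDN = 2397259.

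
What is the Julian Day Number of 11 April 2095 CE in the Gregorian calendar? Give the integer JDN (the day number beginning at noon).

JDN 2451545 is 1 January 2000 CE (Gregorian); the target day is +34799 days from there, so JDN = 2486344.

2486344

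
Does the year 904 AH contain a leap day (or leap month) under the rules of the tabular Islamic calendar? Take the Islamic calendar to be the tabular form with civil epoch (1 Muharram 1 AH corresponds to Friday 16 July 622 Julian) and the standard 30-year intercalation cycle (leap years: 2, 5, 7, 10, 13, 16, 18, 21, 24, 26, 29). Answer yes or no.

no

Year 904 AH is year 4 of its 30-year cycle; leap positions are 2, 5, 7, 10, 13, 16, 18, 21, 24, 26, 29, so it is a common year (354 days).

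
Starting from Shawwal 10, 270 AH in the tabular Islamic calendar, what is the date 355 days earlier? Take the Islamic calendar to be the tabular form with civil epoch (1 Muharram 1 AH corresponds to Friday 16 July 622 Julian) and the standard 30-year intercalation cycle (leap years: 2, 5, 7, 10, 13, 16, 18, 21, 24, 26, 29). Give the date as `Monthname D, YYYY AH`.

Shawwal 10, 269 AH

The starting date is JDN 2044040; 2044040 − 355 = 2043685.
JDN 2043685 corresponds to Shawwal 10, 269 AH.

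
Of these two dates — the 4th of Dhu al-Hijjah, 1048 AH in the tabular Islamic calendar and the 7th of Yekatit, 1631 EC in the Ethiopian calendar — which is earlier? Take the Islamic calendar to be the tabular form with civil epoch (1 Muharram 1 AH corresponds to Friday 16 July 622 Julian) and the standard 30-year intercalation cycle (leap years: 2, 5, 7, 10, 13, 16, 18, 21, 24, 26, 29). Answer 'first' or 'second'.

second

Converting both to JDN: 2319790 vs 2319734; the smaller is the second.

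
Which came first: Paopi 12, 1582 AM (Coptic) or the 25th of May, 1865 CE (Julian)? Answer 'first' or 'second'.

First date → JDN 2402531; second date → JDN 2402394.
JDN 2402394 < JDN 2402531, so the second date is earlier.

second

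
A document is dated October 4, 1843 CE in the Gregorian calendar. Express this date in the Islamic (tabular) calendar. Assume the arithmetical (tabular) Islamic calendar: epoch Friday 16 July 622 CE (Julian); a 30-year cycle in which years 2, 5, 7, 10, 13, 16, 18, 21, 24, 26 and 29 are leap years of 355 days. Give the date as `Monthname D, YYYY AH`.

Ramadan 10, 1259 AH

Both dates share Julian Day Number 2394478; in the tabular Islamic calendar that is 10 Ramadan 1259 AH.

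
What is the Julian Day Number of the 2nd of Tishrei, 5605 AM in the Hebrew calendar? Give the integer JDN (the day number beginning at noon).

2394825

Equivalently 15 September 1844 (Gregorian).
JDN 2451545 is 1 January 2000 CE (Gregorian); the target day is −56720 days from there, so JDN = 2394825.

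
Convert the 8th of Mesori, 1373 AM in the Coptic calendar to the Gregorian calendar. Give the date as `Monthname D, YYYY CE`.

Julian Day Number of the source date = 2326490.
Converting JDN 2326490 to the Gregorian calendar gives 11 August 1657 CE.

August 11, 1657 CE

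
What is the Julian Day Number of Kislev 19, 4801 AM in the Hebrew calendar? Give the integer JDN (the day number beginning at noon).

Equivalently 3 December 1040 (proleptic Gregorian).
JDN 2451545 is 1 January 2000 CE (Gregorian); the target day is −350296 days from there, so JDN = 2101249.

2101249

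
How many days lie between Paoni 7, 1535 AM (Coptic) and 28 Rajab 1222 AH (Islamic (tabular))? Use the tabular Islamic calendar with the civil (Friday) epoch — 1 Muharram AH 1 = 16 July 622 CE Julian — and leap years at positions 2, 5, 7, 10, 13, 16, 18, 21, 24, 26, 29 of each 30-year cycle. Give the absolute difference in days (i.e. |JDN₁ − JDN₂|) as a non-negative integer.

4273

JDN of the first date = 2385599.
JDN of the second date = 2381326.
|2381326 − 2385599| = 4273.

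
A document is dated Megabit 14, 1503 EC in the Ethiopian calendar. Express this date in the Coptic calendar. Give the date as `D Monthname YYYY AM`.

The source date corresponds to 20 March 1511 in the proleptic Gregorian calendar (JDN 2273019).
That day falls on 14 Paremhat 1227 AM in the Coptic calendar.

14 Paremhat 1227 AM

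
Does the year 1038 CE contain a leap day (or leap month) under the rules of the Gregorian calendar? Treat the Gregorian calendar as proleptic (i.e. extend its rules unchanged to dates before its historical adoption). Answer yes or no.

1038 is not divisible by 4, so it is a common year.

no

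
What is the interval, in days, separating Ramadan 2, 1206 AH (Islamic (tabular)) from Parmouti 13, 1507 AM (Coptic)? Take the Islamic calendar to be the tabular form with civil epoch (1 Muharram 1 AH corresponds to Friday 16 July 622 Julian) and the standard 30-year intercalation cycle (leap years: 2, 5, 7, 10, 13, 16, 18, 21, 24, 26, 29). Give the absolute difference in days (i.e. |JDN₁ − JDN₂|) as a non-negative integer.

JDN of the first date = 2375689.
JDN of the second date = 2375318.
|2375318 − 2375689| = 371.

371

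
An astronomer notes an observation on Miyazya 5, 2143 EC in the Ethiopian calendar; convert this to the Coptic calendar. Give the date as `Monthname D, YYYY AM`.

Parmouti 5, 1867 AM

The source date corresponds to 14 April 2151 in the Gregorian calendar (JDN 2506800).
That day falls on 5 Parmouti 1867 AM in the Coptic calendar.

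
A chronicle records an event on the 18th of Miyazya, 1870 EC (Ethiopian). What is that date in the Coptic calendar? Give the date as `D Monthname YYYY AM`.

18 Parmouti 1594 AM

The source date corresponds to 25 April 1878 in the Gregorian calendar (JDN 2407100).
That day falls on 18 Parmouti 1594 AM in the Coptic calendar.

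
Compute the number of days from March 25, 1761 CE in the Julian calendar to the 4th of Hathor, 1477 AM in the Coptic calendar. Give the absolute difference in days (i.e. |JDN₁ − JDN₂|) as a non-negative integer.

145

JDN of the first date = 2364347.
JDN of the second date = 2364202.
|2364202 − 2364347| = 145.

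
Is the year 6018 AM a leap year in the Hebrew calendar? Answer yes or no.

Hebrew year 6018 is year 14 of its 19-year Metonic cycle; leap years are at positions 3, 6, 8, 11, 14, 17, 19, so it is a leap year (13 months).

yes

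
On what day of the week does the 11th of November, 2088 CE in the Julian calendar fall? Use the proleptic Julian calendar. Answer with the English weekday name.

This is JDN 2484015 (24 November 2088 Gregorian).
2484015 ≡ 2 (mod 7); counting from Monday = 0 gives Wednesday.

Wednesday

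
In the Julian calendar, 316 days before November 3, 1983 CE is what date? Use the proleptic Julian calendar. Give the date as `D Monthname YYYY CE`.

22 December 1982 CE

JDN of November 3, 1983 CE = 2445655.
2445655 − 316 = 2445339.
JDN 2445339 in the Julian calendar is 22 December 1982 CE.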